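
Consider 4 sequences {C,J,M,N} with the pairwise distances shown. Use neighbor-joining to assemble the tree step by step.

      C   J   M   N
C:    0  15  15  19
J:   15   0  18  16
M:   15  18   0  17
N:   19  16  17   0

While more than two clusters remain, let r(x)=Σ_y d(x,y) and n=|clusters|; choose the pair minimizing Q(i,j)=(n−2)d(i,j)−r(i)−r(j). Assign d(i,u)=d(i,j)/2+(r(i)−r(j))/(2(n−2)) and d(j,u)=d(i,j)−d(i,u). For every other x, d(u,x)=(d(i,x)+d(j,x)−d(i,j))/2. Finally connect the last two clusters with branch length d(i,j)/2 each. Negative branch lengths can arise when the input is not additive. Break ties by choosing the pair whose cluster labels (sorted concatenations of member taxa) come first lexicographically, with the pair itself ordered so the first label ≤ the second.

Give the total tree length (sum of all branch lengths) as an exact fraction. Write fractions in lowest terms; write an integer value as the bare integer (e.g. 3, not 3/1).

131/4

step 1: merge (C,M) at d=15, Q=-69; branch lengths C→29/4, M→31/4; new cluster CM
  updated: d(CM,J)=9, d(CM,N)=21/2
step 2: merge (CM,J) at d=9, Q=-71/2; branch lengths CM→7/4, J→29/4; new cluster CJM
  updated: d(CJM,N)=35/4
step 3: merge (CJM,N) at d=35/4; branch lengths CJM→35/8, N→35/8; new cluster CJMN
final tree: (((C:29/4,M:31/4):7/4,J:29/4):35/8,N:35/8)
total length: 131/4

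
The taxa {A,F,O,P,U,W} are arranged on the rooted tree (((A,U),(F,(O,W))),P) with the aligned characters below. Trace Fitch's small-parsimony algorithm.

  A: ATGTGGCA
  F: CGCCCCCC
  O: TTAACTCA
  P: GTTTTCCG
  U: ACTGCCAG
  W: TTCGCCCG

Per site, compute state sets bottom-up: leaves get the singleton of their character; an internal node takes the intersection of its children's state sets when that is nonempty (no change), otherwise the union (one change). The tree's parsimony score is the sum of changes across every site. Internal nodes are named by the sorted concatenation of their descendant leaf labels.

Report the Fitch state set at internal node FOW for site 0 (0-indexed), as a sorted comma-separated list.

AU@0: {A} ∩ {A} = {A} (intersection, +0)
OW@0: {T} ∩ {T} = {T} (intersection, +0)
FOW@0: {C} ∪ {T} = {C,T} (union, +1)
AFOUW@0: {A} ∪ {C,T} = {A,C,T} (union, +1)
AFOPUW@0: {A,C,T} ∪ {G} = {A,C,G,T} (union, +1)
AU@1: {T} ∪ {C} = {C,T} (union, +1)
OW@1: {T} ∩ {T} = {T} (intersection, +0)
FOW@1: {G} ∪ {T} = {G,T} (union, +1)
AFOUW@1: {C,T} ∩ {G,T} = {T} (intersection, +0)
AFOPUW@1: {T} ∩ {T} = {T} (intersection, +0)
AU@2: {G} ∪ {T} = {G,T} (union, +1)
OW@2: {A} ∪ {C} = {A,C} (union, +1)
FOW@2: {C} ∩ {A,C} = {C} (intersection, +0)
AFOUW@2: {G,T} ∪ {C} = {C,G,T} (union, +1)
AFOPUW@2: {C,G,T} ∩ {T} = {T} (intersection, +0)
AU@3: {T} ∪ {G} = {G,T} (union, +1)
OW@3: {A} ∪ {G} = {A,G} (union, +1)
FOW@3: {C} ∪ {A,G} = {A,C,G} (union, +1)
AFOUW@3: {G,T} ∩ {A,C,G} = {G} (intersection, +0)
AFOPUW@3: {G} ∪ {T} = {G,T} (union, +1)
AU@4: {G} ∪ {C} = {C,G} (union, +1)
OW@4: {C} ∩ {C} = {C} (intersection, +0)
FOW@4: {C} ∩ {C} = {C} (intersection, +0)
AFOUW@4: {C,G} ∩ {C} = {C} (intersection, +0)
AFOPUW@4: {C} ∪ {T} = {C,T} (union, +1)
AU@5: {G} ∪ {C} = {C,G} (union, +1)
OW@5: {T} ∪ {C} = {C,T} (union, +1)
FOW@5: {C} ∩ {C,T} = {C} (intersection, +0)
AFOUW@5: {C,G} ∩ {C} = {C} (intersection, +0)
AFOPUW@5: {C} ∩ {C} = {C} (intersection, +0)
AU@6: {C} ∪ {A} = {A,C} (union, +1)
OW@6: {C} ∩ {C} = {C} (intersection, +0)
FOW@6: {C} ∩ {C} = {C} (intersection, +0)
AFOUW@6: {A,C} ∩ {C} = {C} (intersection, +0)
AFOPUW@6: {C} ∩ {C} = {C} (intersection, +0)
AU@7: {A} ∪ {G} = {A,G} (union, +1)
OW@7: {A} ∪ {G} = {A,G} (union, +1)
FOW@7: {C} ∪ {A,G} = {A,C,G} (union, +1)
AFOUW@7: {A,G} ∩ {A,C,G} = {A,G} (intersection, +0)
AFOPUW@7: {A,G} ∩ {G} = {G} (intersection, +0)
per-site changes: [3, 2, 3, 4, 2, 2, 1, 3]; total = 20

C,T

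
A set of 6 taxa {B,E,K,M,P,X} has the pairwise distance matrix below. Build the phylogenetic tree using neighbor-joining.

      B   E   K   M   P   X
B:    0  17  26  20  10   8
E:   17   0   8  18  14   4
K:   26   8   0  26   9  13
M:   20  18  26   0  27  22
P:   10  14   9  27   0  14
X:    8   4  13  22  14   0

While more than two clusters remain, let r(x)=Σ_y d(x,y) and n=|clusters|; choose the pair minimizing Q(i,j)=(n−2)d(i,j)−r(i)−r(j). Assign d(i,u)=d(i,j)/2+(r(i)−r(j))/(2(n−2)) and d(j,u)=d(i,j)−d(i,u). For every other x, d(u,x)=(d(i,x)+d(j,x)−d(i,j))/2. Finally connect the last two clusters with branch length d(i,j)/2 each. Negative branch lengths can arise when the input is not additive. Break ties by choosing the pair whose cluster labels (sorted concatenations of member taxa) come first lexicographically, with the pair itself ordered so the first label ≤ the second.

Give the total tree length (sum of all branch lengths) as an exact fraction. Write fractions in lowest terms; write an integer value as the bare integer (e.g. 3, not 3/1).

iteration 1: select K,P (d=9, Q=-120); attach at lengths (11/2, 7/2); label the merged cluster KP
  updated: d(B,KP)=27/2, d(E,KP)=13/2, d(KP,M)=22, d(KP,X)=9
iteration 2: select B,M (d=20, Q=-161/2); attach at lengths (73/12, 167/12); label the merged cluster BM
  updated: d(BM,E)=15/2, d(BM,KP)=31/4, d(BM,X)=5
iteration 3: select BM,X (d=5, Q=-113/4); attach at lengths (49/16, 31/16); label the merged cluster BMX
  updated: d(BMX,E)=13/4, d(BMX,KP)=47/8
iteration 4: select BMX,E (d=13/4, Q=-125/8); attach at lengths (21/16, 31/16); label the merged cluster BEMX
  updated: d(BEMX,KP)=73/16
iteration 5: select BEMX,KP (d=73/16); attach at lengths (73/32, 73/32); label the merged cluster BEKMPX
final tree: ((((B:73/12,M:167/12):49/16,X:31/16):21/16,E:31/16):73/32,(K:11/2,P:7/2):73/32)
total length: 669/16

669/16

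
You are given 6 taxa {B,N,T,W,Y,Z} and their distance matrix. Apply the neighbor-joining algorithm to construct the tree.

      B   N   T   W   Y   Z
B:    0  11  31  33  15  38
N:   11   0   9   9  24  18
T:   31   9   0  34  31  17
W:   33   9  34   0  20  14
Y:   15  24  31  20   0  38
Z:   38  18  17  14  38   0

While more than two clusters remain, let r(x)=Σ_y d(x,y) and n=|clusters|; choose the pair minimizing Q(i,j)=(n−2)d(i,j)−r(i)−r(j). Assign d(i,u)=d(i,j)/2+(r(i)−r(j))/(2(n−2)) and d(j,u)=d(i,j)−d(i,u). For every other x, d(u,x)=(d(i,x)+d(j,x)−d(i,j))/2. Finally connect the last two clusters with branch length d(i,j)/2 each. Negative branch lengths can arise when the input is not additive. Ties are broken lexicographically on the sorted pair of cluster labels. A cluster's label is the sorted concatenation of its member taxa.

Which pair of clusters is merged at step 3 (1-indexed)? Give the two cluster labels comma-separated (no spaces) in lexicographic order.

BY,WZ

step 1: merge (B,Y) at d=15, Q=-196; branch lengths B→15/2, Y→15/2; new cluster BY
  updated: d(BY,N)=10, d(BY,T)=47/2, d(BY,W)=19, d(BY,Z)=61/2
step 2: merge (W,Z) at d=14, Q=-227/2; branch lengths W→77/12, Z→91/12; new cluster WZ
  updated: d(BY,WZ)=71/4, d(N,WZ)=13/2, d(T,WZ)=37/2
step 3: merge (BY,WZ) at d=71/4, Q=-117/2; branch lengths BY→11, WZ→27/4; new cluster BWYZ
  updated: d(BWYZ,N)=-5/8, d(BWYZ,T)=97/8
step 4: merge (BWYZ,N) at d=-5/8, Q=-41/2; branch lengths BWYZ→5/4, N→-15/8; new cluster BNWYZ
  updated: d(BNWYZ,T)=87/8
step 5: merge (BNWYZ,T) at d=87/8; branch lengths BNWYZ→87/16, T→87/16; new cluster BNTWYZ
final tree: ((((B:15/2,Y:15/2):11,(W:77/12,Z:91/12):27/4):5/4,N:-15/8):87/16,T:87/16)
total length: 57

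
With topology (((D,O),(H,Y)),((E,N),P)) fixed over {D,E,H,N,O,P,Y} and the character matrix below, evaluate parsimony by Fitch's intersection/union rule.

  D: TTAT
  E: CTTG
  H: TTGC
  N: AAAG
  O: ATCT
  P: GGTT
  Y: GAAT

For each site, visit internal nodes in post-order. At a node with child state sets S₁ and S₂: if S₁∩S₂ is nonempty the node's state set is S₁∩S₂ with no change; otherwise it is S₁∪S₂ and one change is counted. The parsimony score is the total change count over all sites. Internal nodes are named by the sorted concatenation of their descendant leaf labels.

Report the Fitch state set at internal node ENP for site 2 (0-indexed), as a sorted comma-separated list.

T

DO@0: {T} ∪ {A} = {A,T} (union, +1)
HY@0: {T} ∪ {G} = {G,T} (union, +1)
DHOY@0: {A,T} ∩ {G,T} = {T} (intersection, +0)
EN@0: {C} ∪ {A} = {A,C} (union, +1)
ENP@0: {A,C} ∪ {G} = {A,C,G} (union, +1)
DEHNOPY@0: {T} ∪ {A,C,G} = {A,C,G,T} (union, +1)
DO@1: {T} ∩ {T} = {T} (intersection, +0)
HY@1: {T} ∪ {A} = {A,T} (union, +1)
DHOY@1: {T} ∩ {A,T} = {T} (intersection, +0)
EN@1: {T} ∪ {A} = {A,T} (union, +1)
ENP@1: {A,T} ∪ {G} = {A,G,T} (union, +1)
DEHNOPY@1: {T} ∩ {A,G,T} = {T} (intersection, +0)
DO@2: {A} ∪ {C} = {A,C} (union, +1)
HY@2: {G} ∪ {A} = {A,G} (union, +1)
DHOY@2: {A,C} ∩ {A,G} = {A} (intersection, +0)
EN@2: {T} ∪ {A} = {A,T} (union, +1)
ENP@2: {A,T} ∩ {T} = {T} (intersection, +0)
DEHNOPY@2: {A} ∪ {T} = {A,T} (union, +1)
DO@3: {T} ∩ {T} = {T} (intersection, +0)
HY@3: {C} ∪ {T} = {C,T} (union, +1)
DHOY@3: {T} ∩ {C,T} = {T} (intersection, +0)
EN@3: {G} ∩ {G} = {G} (intersection, +0)
ENP@3: {G} ∪ {T} = {G,T} (union, +1)
DEHNOPY@3: {T} ∩ {G,T} = {T} (intersection, +0)
per-site changes: [5, 3, 4, 2]; total = 14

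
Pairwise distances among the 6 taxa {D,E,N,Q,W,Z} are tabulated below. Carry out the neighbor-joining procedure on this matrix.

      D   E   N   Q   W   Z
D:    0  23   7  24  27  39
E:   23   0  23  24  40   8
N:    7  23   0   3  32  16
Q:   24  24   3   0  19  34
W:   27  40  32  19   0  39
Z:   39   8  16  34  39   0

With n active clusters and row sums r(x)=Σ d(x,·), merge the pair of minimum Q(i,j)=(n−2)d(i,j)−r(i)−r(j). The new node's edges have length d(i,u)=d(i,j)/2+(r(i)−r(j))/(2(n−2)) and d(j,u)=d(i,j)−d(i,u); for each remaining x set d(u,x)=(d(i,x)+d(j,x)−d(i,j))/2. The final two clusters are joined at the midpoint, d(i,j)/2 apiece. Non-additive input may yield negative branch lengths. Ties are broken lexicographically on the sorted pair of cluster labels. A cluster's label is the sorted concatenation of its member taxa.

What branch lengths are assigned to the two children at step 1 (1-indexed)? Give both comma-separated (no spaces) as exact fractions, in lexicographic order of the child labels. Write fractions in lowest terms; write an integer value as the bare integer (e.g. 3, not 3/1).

iteration 1: select E,Z (d=8, Q=-222); attach at lengths (7/4, 25/4); label the merged cluster EZ
  updated: d(D,EZ)=27, d(EZ,N)=31/2, d(EZ,Q)=25, d(EZ,W)=71/2
iteration 2: select Q,W (d=19, Q=-255/2); attach at lengths (29/12, 199/12); label the merged cluster QW
  updated: d(D,QW)=16, d(EZ,QW)=83/4, d(N,QW)=8
iteration 3: select D,N (d=7, Q=-133/2); attach at lengths (67/8, -11/8); label the merged cluster DN
  updated: d(DN,EZ)=71/4, d(DN,QW)=17/2
iteration 4: select DN,EZ (d=71/4, Q=-47); attach at lengths (11/4, 15); label the merged cluster DENZ
  updated: d(DENZ,QW)=23/4
iteration 5: select DENZ,QW (d=23/4); attach at lengths (23/8, 23/8); label the merged cluster DENQWZ
final tree: (((D:67/8,N:-11/8):11/4,(E:7/4,Z:25/4):15):23/8,(Q:29/12,W:199/12):23/8)
total length: 115/2

7/4,25/4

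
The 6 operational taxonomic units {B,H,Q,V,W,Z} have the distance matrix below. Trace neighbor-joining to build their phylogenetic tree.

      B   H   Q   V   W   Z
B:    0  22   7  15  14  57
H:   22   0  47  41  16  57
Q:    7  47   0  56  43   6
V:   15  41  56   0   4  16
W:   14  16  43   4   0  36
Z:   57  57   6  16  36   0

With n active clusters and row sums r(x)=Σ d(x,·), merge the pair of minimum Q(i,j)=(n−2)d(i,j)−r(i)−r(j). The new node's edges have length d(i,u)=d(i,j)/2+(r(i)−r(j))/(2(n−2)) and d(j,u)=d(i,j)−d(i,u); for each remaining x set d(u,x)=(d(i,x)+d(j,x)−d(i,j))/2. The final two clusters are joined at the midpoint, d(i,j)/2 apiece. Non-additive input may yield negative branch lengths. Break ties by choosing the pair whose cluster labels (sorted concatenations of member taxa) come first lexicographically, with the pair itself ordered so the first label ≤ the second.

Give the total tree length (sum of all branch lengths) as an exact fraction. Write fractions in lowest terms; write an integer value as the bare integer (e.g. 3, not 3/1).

533/8

step 1: merge (Q,Z) at d=6, Q=-307; branch lengths Q→11/8, Z→37/8; new cluster QZ
  updated: d(B,QZ)=29, d(H,QZ)=49, d(QZ,V)=33, d(QZ,W)=73/2
step 2: merge (V,W) at d=4, Q=-303/2; branch lengths V→23/4, W→-7/4; new cluster VW
  updated: d(B,VW)=25/2, d(H,VW)=53/2, d(QZ,VW)=131/4
step 3: merge (B,H) at d=22, Q=-117; branch lengths B→5/2, H→39/2; new cluster BH
  updated: d(BH,QZ)=28, d(BH,VW)=17/2
step 4: merge (BH,QZ) at d=28, Q=-277/4; branch lengths BH→15/8, QZ→209/8; new cluster BHQZ
  updated: d(BHQZ,VW)=53/8
step 5: merge (BHQZ,VW) at d=53/8; branch lengths BHQZ→53/16, VW→53/16; new cluster BHQVWZ
final tree: (((B:5/2,H:39/2):15/8,(Q:11/8,Z:37/8):209/8):53/16,(V:23/4,W:-7/4):53/16)
total length: 533/8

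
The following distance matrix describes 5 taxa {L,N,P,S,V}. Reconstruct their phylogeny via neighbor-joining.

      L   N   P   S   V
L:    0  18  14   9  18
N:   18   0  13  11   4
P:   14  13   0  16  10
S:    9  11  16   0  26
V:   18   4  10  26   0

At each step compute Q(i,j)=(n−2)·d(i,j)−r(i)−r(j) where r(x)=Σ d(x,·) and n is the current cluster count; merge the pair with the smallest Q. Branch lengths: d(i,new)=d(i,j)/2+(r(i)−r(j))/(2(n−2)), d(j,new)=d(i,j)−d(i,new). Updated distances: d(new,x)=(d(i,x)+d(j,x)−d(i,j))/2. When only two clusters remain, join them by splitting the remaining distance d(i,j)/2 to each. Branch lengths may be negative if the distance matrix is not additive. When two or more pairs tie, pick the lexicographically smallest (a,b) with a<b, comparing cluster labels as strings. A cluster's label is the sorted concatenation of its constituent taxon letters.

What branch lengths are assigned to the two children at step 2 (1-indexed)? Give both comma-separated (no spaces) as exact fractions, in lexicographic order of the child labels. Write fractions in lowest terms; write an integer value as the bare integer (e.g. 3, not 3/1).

step 1: merge (L,S) at d=9, Q=-94; branch lengths L→4, S→5; new cluster LS
  updated: d(LS,N)=10, d(LS,P)=21/2, d(LS,V)=35/2
step 2: merge (LS,P) at d=21/2, Q=-101/2; branch lengths LS→51/8, P→33/8; new cluster LPS
  updated: d(LPS,N)=25/4, d(LPS,V)=17/2
step 3: merge (LPS,N) at d=25/4, Q=-75/4; branch lengths LPS→43/8, N→7/8; new cluster LNPS
  updated: d(LNPS,V)=25/8
step 4: merge (LNPS,V) at d=25/8; branch lengths LNPS→25/16, V→25/16; new cluster LNPSV
final tree: ((((L:4,S:5):51/8,P:33/8):43/8,N:7/8):25/16,V:25/16)
total length: 231/8

51/8,33/8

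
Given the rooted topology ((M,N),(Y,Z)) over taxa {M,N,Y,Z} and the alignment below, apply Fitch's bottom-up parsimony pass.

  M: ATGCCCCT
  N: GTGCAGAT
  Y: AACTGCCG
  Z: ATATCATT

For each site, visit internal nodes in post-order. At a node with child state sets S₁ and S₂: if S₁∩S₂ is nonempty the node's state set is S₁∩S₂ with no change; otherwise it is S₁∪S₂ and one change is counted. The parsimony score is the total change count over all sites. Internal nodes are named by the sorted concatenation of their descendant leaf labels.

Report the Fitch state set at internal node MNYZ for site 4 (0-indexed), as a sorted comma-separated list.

MN@0: {A} ∪ {G} = {A,G} (union, +1)
YZ@0: {A} ∩ {A} = {A} (intersection, +0)
MNYZ@0: {A,G} ∩ {A} = {A} (intersection, +0)
MN@1: {T} ∩ {T} = {T} (intersection, +0)
YZ@1: {A} ∪ {T} = {A,T} (union, +1)
MNYZ@1: {T} ∩ {A,T} = {T} (intersection, +0)
MN@2: {G} ∩ {G} = {G} (intersection, +0)
YZ@2: {C} ∪ {A} = {A,C} (union, +1)
MNYZ@2: {G} ∪ {A,C} = {A,C,G} (union, +1)
MN@3: {C} ∩ {C} = {C} (intersection, +0)
YZ@3: {T} ∩ {T} = {T} (intersection, +0)
MNYZ@3: {C} ∪ {T} = {C,T} (union, +1)
MN@4: {C} ∪ {A} = {A,C} (union, +1)
YZ@4: {G} ∪ {C} = {C,G} (union, +1)
MNYZ@4: {A,C} ∩ {C,G} = {C} (intersection, +0)
MN@5: {C} ∪ {G} = {C,G} (union, +1)
YZ@5: {C} ∪ {A} = {A,C} (union, +1)
MNYZ@5: {C,G} ∩ {A,C} = {C} (intersection, +0)
MN@6: {C} ∪ {A} = {A,C} (union, +1)
YZ@6: {C} ∪ {T} = {C,T} (union, +1)
MNYZ@6: {A,C} ∩ {C,T} = {C} (intersection, +0)
MN@7: {T} ∩ {T} = {T} (intersection, +0)
YZ@7: {G} ∪ {T} = {G,T} (union, +1)
MNYZ@7: {T} ∩ {G,T} = {T} (intersection, +0)
per-site changes: [1, 1, 2, 1, 2, 2, 2, 1]; total = 12

C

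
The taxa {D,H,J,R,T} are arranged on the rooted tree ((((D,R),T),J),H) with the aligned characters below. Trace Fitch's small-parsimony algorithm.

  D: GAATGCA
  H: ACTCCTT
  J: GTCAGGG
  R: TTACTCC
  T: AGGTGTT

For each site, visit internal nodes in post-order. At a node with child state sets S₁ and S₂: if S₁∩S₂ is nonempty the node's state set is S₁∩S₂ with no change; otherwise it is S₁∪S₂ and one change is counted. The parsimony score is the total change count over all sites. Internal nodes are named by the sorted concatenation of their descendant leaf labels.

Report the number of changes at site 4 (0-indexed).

[col 0] DR: children D:{G}, R:{T} ∪→ {G,T}; cost 1
[col 0] DRT: children DR:{G,T}, T:{A} ∪→ {A,G,T}; cost 1
[col 0] DJRT: children DRT:{A,G,T}, J:{G} ∩→ {G}; cost 0
[col 0] DHJRT: children DJRT:{G}, H:{A} ∪→ {A,G}; cost 1
[col 1] DR: children D:{A}, R:{T} ∪→ {A,T}; cost 1
[col 1] DRT: children DR:{A,T}, T:{G} ∪→ {A,G,T}; cost 1
[col 1] DJRT: children DRT:{A,G,T}, J:{T} ∩→ {T}; cost 0
[col 1] DHJRT: children DJRT:{T}, H:{C} ∪→ {C,T}; cost 1
[col 2] DR: children D:{A}, R:{A} ∩→ {A}; cost 0
[col 2] DRT: children DR:{A}, T:{G} ∪→ {A,G}; cost 1
[col 2] DJRT: children DRT:{A,G}, J:{C} ∪→ {A,C,G}; cost 1
[col 2] DHJRT: children DJRT:{A,C,G}, H:{T} ∪→ {A,C,G,T}; cost 1
[col 3] DR: children D:{T}, R:{C} ∪→ {C,T}; cost 1
[col 3] DRT: children DR:{C,T}, T:{T} ∩→ {T}; cost 0
[col 3] DJRT: children DRT:{T}, J:{A} ∪→ {A,T}; cost 1
[col 3] DHJRT: children DJRT:{A,T}, H:{C} ∪→ {A,C,T}; cost 1
[col 4] DR: children D:{G}, R:{T} ∪→ {G,T}; cost 1
[col 4] DRT: children DR:{G,T}, T:{G} ∩→ {G}; cost 0
[col 4] DJRT: children DRT:{G}, J:{G} ∩→ {G}; cost 0
[col 4] DHJRT: children DJRT:{G}, H:{C} ∪→ {C,G}; cost 1
[col 5] DR: children D:{C}, R:{C} ∩→ {C}; cost 0
[col 5] DRT: children DR:{C}, T:{T} ∪→ {C,T}; cost 1
[col 5] DJRT: children DRT:{C,T}, J:{G} ∪→ {C,G,T}; cost 1
[col 5] DHJRT: children DJRT:{C,G,T}, H:{T} ∩→ {T}; cost 0
[col 6] DR: children D:{A}, R:{C} ∪→ {A,C}; cost 1
[col 6] DRT: children DR:{A,C}, T:{T} ∪→ {A,C,T}; cost 1
[col 6] DJRT: children DRT:{A,C,T}, J:{G} ∪→ {A,C,G,T}; cost 1
[col 6] DHJRT: children DJRT:{A,C,G,T}, H:{T} ∩→ {T}; cost 0
per-site changes: [3, 3, 3, 3, 2, 2, 3]; total = 19

2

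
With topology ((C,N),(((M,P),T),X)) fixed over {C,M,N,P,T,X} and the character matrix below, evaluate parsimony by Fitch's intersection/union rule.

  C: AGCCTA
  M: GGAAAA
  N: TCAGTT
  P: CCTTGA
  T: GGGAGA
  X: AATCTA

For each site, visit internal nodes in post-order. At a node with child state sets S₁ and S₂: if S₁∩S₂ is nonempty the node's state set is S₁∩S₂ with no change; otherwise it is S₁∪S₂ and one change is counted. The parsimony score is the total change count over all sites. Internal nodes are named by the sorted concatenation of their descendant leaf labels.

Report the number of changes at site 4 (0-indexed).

2

[col 0] CN: children C:{A}, N:{T} ∪→ {A,T}; cost 1
[col 0] MP: children M:{G}, P:{C} ∪→ {C,G}; cost 1
[col 0] MPT: children MP:{C,G}, T:{G} ∩→ {G}; cost 0
[col 0] MPTX: children MPT:{G}, X:{A} ∪→ {A,G}; cost 1
[col 0] CMNPTX: children CN:{A,T}, MPTX:{A,G} ∩→ {A}; cost 0
[col 1] CN: children C:{G}, N:{C} ∪→ {C,G}; cost 1
[col 1] MP: children M:{G}, P:{C} ∪→ {C,G}; cost 1
[col 1] MPT: children MP:{C,G}, T:{G} ∩→ {G}; cost 0
[col 1] MPTX: children MPT:{G}, X:{A} ∪→ {A,G}; cost 1
[col 1] CMNPTX: children CN:{C,G}, MPTX:{A,G} ∩→ {G}; cost 0
[col 2] CN: children C:{C}, N:{A} ∪→ {A,C}; cost 1
[col 2] MP: children M:{A}, P:{T} ∪→ {A,T}; cost 1
[col 2] MPT: children MP:{A,T}, T:{G} ∪→ {A,G,T}; cost 1
[col 2] MPTX: children MPT:{A,G,T}, X:{T} ∩→ {T}; cost 0
[col 2] CMNPTX: children CN:{A,C}, MPTX:{T} ∪→ {A,C,T}; cost 1
[col 3] CN: children C:{C}, N:{G} ∪→ {C,G}; cost 1
[col 3] MP: children M:{A}, P:{T} ∪→ {A,T}; cost 1
[col 3] MPT: children MP:{A,T}, T:{A} ∩→ {A}; cost 0
[col 3] MPTX: children MPT:{A}, X:{C} ∪→ {A,C}; cost 1
[col 3] CMNPTX: children CN:{C,G}, MPTX:{A,C} ∩→ {C}; cost 0
[col 4] CN: children C:{T}, N:{T} ∩→ {T}; cost 0
[col 4] MP: children M:{A}, P:{G} ∪→ {A,G}; cost 1
[col 4] MPT: children MP:{A,G}, T:{G} ∩→ {G}; cost 0
[col 4] MPTX: children MPT:{G}, X:{T} ∪→ {G,T}; cost 1
[col 4] CMNPTX: children CN:{T}, MPTX:{G,T} ∩→ {T}; cost 0
[col 5] CN: children C:{A}, N:{T} ∪→ {A,T}; cost 1
[col 5] MP: children M:{A}, P:{A} ∩→ {A}; cost 0
[col 5] MPT: children MP:{A}, T:{A} ∩→ {A}; cost 0
[col 5] MPTX: children MPT:{A}, X:{A} ∩→ {A}; cost 0
[col 5] CMNPTX: children CN:{A,T}, MPTX:{A} ∩→ {A}; cost 0
per-site changes: [3, 3, 4, 3, 2, 1]; total = 16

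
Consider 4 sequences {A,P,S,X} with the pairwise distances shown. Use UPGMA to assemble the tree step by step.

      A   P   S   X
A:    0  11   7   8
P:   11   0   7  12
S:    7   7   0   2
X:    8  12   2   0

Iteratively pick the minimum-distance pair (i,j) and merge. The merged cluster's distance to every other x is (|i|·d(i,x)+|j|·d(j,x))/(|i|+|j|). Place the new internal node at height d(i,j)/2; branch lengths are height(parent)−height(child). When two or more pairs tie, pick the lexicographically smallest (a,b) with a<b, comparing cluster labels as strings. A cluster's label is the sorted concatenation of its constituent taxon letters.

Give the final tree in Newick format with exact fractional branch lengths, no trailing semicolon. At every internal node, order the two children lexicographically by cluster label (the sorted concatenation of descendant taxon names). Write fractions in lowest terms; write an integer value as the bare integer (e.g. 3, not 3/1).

((A:15/4,(S:1,X:1):11/4):5/4,P:5)

step 1: merge (S,X) at d=2; branch lengths S→1, X→1; new cluster SX
  updated: d(A,SX)=15/2, d(P,SX)=19/2
step 2: merge (A,SX) at d=15/2; branch lengths A→15/4, SX→11/4; new cluster ASX
  updated: d(ASX,P)=10
step 3: merge (ASX,P) at d=10; branch lengths ASX→5/4, P→5; new cluster APSX
final tree: ((A:15/4,(S:1,X:1):11/4):5/4,P:5)
total length: 59/4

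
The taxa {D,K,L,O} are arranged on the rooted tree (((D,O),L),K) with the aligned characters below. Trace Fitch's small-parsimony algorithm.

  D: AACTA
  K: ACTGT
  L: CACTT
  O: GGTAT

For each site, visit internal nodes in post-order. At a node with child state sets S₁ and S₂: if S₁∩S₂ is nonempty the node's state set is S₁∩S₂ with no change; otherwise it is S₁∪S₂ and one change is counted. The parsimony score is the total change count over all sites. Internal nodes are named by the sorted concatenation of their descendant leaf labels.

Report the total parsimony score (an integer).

site 0, node DO: D={A} ∪ O={G} → {A,G} (+1)
site 0, node DLO: DO={A,G} ∪ L={C} → {A,C,G} (+1)
site 0, node DKLO: DLO={A,C,G} ∩ K={A} → {A} (+0)
site 1, node DO: D={A} ∪ O={G} → {A,G} (+1)
site 1, node DLO: DO={A,G} ∩ L={A} → {A} (+0)
site 1, node DKLO: DLO={A} ∪ K={C} → {A,C} (+1)
site 2, node DO: D={C} ∪ O={T} → {C,T} (+1)
site 2, node DLO: DO={C,T} ∩ L={C} → {C} (+0)
site 2, node DKLO: DLO={C} ∪ K={T} → {C,T} (+1)
site 3, node DO: D={T} ∪ O={A} → {A,T} (+1)
site 3, node DLO: DO={A,T} ∩ L={T} → {T} (+0)
site 3, node DKLO: DLO={T} ∪ K={G} → {G,T} (+1)
site 4, node DO: D={A} ∪ O={T} → {A,T} (+1)
site 4, node DLO: DO={A,T} ∩ L={T} → {T} (+0)
site 4, node DKLO: DLO={T} ∩ K={T} → {T} (+0)
per-site changes: [2, 2, 2, 2, 1]; total = 9

9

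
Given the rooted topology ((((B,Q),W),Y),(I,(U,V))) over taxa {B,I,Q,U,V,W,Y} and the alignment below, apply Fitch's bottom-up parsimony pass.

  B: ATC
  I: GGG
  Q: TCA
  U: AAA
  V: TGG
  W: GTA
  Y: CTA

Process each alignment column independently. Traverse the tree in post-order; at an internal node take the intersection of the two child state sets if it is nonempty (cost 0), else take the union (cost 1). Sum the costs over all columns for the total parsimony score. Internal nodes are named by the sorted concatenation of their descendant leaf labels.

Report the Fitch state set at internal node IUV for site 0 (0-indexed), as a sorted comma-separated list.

A,G,T

site 0, node BQ: B={A} ∪ Q={T} → {A,T} (+1)
site 0, node BQW: BQ={A,T} ∪ W={G} → {A,G,T} (+1)
site 0, node BQWY: BQW={A,G,T} ∪ Y={C} → {A,C,G,T} (+1)
site 0, node UV: U={A} ∪ V={T} → {A,T} (+1)
site 0, node IUV: I={G} ∪ UV={A,T} → {A,G,T} (+1)
site 0, node BIQUVWY: BQWY={A,C,G,T} ∩ IUV={A,G,T} → {A,G,T} (+0)
site 1, node BQ: B={T} ∪ Q={C} → {C,T} (+1)
site 1, node BQW: BQ={C,T} ∩ W={T} → {T} (+0)
site 1, node BQWY: BQW={T} ∩ Y={T} → {T} (+0)
site 1, node UV: U={A} ∪ V={G} → {A,G} (+1)
site 1, node IUV: I={G} ∩ UV={A,G} → {G} (+0)
site 1, node BIQUVWY: BQWY={T} ∪ IUV={G} → {G,T} (+1)
site 2, node BQ: B={C} ∪ Q={A} → {A,C} (+1)
site 2, node BQW: BQ={A,C} ∩ W={A} → {A} (+0)
site 2, node BQWY: BQW={A} ∩ Y={A} → {A} (+0)
site 2, node UV: U={A} ∪ V={G} → {A,G} (+1)
site 2, node IUV: I={G} ∩ UV={A,G} → {G} (+0)
site 2, node BIQUVWY: BQWY={A} ∪ IUV={G} → {A,G} (+1)
per-site changes: [5, 3, 3]; total = 11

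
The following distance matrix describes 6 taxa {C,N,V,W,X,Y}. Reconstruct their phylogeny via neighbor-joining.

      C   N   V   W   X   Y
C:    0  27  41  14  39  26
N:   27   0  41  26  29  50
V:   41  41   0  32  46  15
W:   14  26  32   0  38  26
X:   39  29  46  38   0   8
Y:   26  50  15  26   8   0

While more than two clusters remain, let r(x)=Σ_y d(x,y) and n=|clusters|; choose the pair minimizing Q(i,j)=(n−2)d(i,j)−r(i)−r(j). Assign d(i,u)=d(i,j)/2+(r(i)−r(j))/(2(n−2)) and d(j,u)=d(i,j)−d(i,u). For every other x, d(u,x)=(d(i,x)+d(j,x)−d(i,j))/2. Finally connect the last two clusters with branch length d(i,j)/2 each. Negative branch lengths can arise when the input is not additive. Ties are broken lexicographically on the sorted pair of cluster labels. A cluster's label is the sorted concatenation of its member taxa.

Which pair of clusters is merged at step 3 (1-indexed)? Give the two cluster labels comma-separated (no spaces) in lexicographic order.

C,W

step 1: merge (X,Y) at d=8, Q=-253; branch lengths X→67/8, Y→-3/8; new cluster XY
  updated: d(C,XY)=57/2, d(N,XY)=71/2, d(V,XY)=53/2, d(W,XY)=28
step 2: merge (V,XY) at d=53/2, Q=-359/2; branch lengths V→203/12, XY→115/12; new cluster VXY
  updated: d(C,VXY)=43/2, d(N,VXY)=25, d(VXY,W)=67/4
step 3: merge (C,W) at d=14, Q=-365/4; branch lengths C→135/16, W→89/16; new cluster CW
  updated: d(CW,N)=39/2, d(CW,VXY)=97/8
step 4: merge (CW,N) at d=39/2, Q=-453/8; branch lengths CW→53/16, N→259/16; new cluster CNW
  updated: d(CNW,VXY)=141/16
step 5: merge (CNW,VXY) at d=141/16; branch lengths CNW→141/32, VXY→141/32; new cluster CNVWXY
final tree: (((C:135/16,W:89/16):53/16,N:259/16):141/32,(V:203/12,(X:67/8,Y:-3/8):115/12):141/32)
total length: 1229/16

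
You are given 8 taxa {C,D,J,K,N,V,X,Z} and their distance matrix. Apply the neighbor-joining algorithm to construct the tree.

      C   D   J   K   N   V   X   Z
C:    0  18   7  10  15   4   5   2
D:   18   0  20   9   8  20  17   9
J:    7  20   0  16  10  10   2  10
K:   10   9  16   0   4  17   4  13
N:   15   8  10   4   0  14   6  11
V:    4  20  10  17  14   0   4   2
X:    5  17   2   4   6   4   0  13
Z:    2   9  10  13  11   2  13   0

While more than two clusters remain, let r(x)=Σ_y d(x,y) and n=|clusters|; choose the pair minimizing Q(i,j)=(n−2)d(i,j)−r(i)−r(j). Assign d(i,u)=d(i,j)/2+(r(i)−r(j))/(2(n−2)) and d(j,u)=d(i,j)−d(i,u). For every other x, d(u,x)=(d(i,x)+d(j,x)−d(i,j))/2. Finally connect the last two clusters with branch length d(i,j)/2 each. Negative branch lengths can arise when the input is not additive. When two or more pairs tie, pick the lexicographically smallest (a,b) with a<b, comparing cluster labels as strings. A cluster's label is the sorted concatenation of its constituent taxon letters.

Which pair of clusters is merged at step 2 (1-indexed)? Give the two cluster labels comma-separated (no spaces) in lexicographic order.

1. join D+N (d=8, Q=-121) ⇒ DN; edges |D|=27/4, |N|=5/4
  updated: d(C,DN)=25/2, d(DN,J)=11, d(DN,K)=5/2, d(DN,V)=13, d(DN,X)=15/2, d(DN,Z)=6
2. join DN+K (d=5/2, Q=-205/2) ⇒ DKN; edges |DN|=1/4, |K|=9/4
  updated: d(C,DKN)=10, d(DKN,J)=49/4, d(DKN,V)=55/4, d(DKN,X)=9/2, d(DKN,Z)=33/4
3. join J+X (d=2, Q=-247/4) ⇒ JX; edges |J|=83/32, |X|=-19/32
  updated: d(C,JX)=5, d(DKN,JX)=59/8, d(JX,V)=6, d(JX,Z)=21/2
4. join DKN+JX (d=59/8, Q=-369/8) ⇒ DJKNX; edges |DKN|=87/16, |JX|=31/16
  updated: d(C,DJKNX)=61/16, d(DJKNX,V)=99/16, d(DJKNX,Z)=91/16
5. join C+DJKNX (d=61/16, Q=-143/8) ⇒ CDJKNX; edges |C|=7/16, |DJKNX|=27/8
  updated: d(CDJKNX,V)=51/16, d(CDJKNX,Z)=31/16
6. join CDJKNX+V (d=51/16, Q=-57/8) ⇒ CDJKNVX; edges |CDJKNX|=25/16, |V|=13/8
  updated: d(CDJKNVX,Z)=3/8
7. join CDJKNVX+Z (d=3/8) ⇒ CDJKNVXZ; edges |CDJKNVX|=3/16, |Z|=3/16
final tree: (((C:7/16,(((D:27/4,N:5/4):1/4,K:9/4):87/16,(J:83/32,X:-19/32):31/16):27/8):25/16,V:13/8):3/16,Z:3/16)
total length: 109/4

DN,K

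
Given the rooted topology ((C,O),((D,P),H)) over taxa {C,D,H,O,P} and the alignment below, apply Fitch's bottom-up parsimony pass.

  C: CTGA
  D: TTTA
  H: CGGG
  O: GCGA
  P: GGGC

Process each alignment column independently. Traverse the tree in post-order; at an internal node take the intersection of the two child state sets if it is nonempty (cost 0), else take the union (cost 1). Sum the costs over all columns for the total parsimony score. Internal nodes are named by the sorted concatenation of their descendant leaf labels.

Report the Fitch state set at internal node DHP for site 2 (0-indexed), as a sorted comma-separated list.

G

[col 0] CO: children C:{C}, O:{G} ∪→ {C,G}; cost 1
[col 0] DP: children D:{T}, P:{G} ∪→ {G,T}; cost 1
[col 0] DHP: children DP:{G,T}, H:{C} ∪→ {C,G,T}; cost 1
[col 0] CDHOP: children CO:{C,G}, DHP:{C,G,T} ∩→ {C,G}; cost 0
[col 1] CO: children C:{T}, O:{C} ∪→ {C,T}; cost 1
[col 1] DP: children D:{T}, P:{G} ∪→ {G,T}; cost 1
[col 1] DHP: children DP:{G,T}, H:{G} ∩→ {G}; cost 0
[col 1] CDHOP: children CO:{C,T}, DHP:{G} ∪→ {C,G,T}; cost 1
[col 2] CO: children C:{G}, O:{G} ∩→ {G}; cost 0
[col 2] DP: children D:{T}, P:{G} ∪→ {G,T}; cost 1
[col 2] DHP: children DP:{G,T}, H:{G} ∩→ {G}; cost 0
[col 2] CDHOP: children CO:{G}, DHP:{G} ∩→ {G}; cost 0
[col 3] CO: children C:{A}, O:{A} ∩→ {A}; cost 0
[col 3] DP: children D:{A}, P:{C} ∪→ {A,C}; cost 1
[col 3] DHP: children DP:{A,C}, H:{G} ∪→ {A,C,G}; cost 1
[col 3] CDHOP: children CO:{A}, DHP:{A,C,G} ∩→ {A}; cost 0
per-site changes: [3, 3, 1, 2]; total = 9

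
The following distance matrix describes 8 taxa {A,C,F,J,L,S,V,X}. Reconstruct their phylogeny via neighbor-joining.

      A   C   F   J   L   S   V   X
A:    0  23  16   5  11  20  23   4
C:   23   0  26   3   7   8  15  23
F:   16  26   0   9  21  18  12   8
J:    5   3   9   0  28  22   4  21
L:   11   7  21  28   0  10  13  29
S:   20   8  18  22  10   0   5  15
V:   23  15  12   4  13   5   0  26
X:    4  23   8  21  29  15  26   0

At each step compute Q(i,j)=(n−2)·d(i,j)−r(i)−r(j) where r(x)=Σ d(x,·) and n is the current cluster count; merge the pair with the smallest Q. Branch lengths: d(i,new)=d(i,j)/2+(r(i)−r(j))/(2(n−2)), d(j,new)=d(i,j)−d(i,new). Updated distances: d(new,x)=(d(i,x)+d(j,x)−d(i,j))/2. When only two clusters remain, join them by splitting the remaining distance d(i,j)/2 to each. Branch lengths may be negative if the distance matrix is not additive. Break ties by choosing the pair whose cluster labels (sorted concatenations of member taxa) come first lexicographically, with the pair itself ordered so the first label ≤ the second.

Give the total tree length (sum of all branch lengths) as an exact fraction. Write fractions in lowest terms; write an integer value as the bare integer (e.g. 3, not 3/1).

1. join A+X (d=4, Q=-204) ⇒ AX; edges |A|=0, |X|=4
  updated: d(AX,C)=21, d(AX,F)=10, d(AX,J)=11, d(AX,L)=18, d(AX,S)=31/2, d(AX,V)=45/2
2. join AX+F (d=10, Q=-144) ⇒ AFX; edges |AX|=26/5, |F|=24/5
  updated: d(AFX,C)=37/2, d(AFX,J)=5, d(AFX,L)=29/2, d(AFX,S)=47/4, d(AFX,V)=49/4
3. join AFX+J (d=5, Q=-104) ⇒ AFJX; edges |AFX|=5/2, |J|=5/2
  updated: d(AFJX,C)=33/4, d(AFJX,L)=75/4, d(AFJX,S)=115/8, d(AFJX,V)=45/8
4. join AFJX+V (d=45/8, Q=-275/4) ⇒ AFJVX; edges |AFJX|=101/24, |V|=17/12
  updated: d(AFJVX,C)=141/16, d(AFJVX,L)=209/16, d(AFJVX,S)=55/8
5. join AFJVX+S (d=55/8, Q=-319/8) ⇒ AFJSVX; edges |AFJVX|=141/32, |S|=79/32
  updated: d(AFJSVX,C)=159/32, d(AFJSVX,L)=259/32
6. join AFJSVX+C (d=159/32, Q=-321/16) ⇒ ACFJSVX; edges |AFJSVX|=97/32, |C|=31/16
  updated: d(ACFJSVX,L)=81/16
7. join ACFJSVX+L (d=81/16) ⇒ ACFJLSVX; edges |ACFJSVX|=81/32, |L|=81/32
final tree: (((((((A:0,X:4):26/5,F:24/5):5/2,J:5/2):101/24,V:17/12):141/32,S:79/32):97/32,C:31/16):81/32,L:81/32)
total length: 1329/32

1329/32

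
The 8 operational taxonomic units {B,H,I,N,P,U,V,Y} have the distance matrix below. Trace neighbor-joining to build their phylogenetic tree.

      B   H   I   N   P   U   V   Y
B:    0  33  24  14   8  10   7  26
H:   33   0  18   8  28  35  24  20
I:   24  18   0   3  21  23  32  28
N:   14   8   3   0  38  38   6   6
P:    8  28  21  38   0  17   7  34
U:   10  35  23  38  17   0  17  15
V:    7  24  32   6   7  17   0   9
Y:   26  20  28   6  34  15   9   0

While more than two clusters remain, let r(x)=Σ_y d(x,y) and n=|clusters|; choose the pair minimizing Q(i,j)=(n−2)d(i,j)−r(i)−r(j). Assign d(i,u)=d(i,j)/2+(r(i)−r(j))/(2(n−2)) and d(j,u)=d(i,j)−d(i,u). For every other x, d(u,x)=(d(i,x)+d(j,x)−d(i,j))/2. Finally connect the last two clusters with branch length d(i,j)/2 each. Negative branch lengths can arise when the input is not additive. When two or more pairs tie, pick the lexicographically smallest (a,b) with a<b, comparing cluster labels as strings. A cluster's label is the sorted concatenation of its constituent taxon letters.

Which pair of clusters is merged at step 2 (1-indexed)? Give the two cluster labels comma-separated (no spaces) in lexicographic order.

iteration 1: select I,N (d=3, Q=-244); attach at lengths (9/2, -3/2); label the merged cluster IN
  updated: d(B,IN)=35/2, d(H,IN)=23/2, d(IN,P)=28, d(IN,U)=29, d(IN,V)=35/2, d(IN,Y)=31/2
iteration 2: select H,IN (d=23/2, Q=-213); attach at lengths (9, 5/2); label the merged cluster HIN
  updated: d(B,HIN)=39/2, d(HIN,P)=89/4, d(HIN,U)=105/4, d(HIN,V)=15, d(HIN,Y)=12
iteration 3: select HIN,Y (d=12, Q=-143); attach at lengths (47/8, 49/8); label the merged cluster HINY
  updated: d(B,HINY)=67/4, d(HINY,P)=177/8, d(HINY,U)=117/8, d(HINY,V)=6
iteration 4: select HINY,V (d=6, Q=-157/2); attach at lengths (27/4, -3/4); label the merged cluster HINVY
  updated: d(B,HINVY)=71/8, d(HINVY,P)=185/16, d(HINVY,U)=205/16
iteration 5: select B,P (d=8, Q=-759/16); attach at lengths (101/64, 411/64); label the merged cluster BP
  updated: d(BP,HINVY)=199/32, d(BP,U)=19/2
iteration 6: select BP,HINVY (d=199/32, Q=-913/32); attach at lengths (93/64, 305/64); label the merged cluster BHINPVY
  updated: d(BHINPVY,U)=515/64
iteration 7: select BHINPVY,U (d=515/64); attach at lengths (515/128, 515/128); label the merged cluster BHINPUVY
final tree: (((B:101/64,P:411/64):93/64,(((H:9,(I:9/2,N:-3/2):5/2):47/8,Y:49/8):27/4,V:-3/4):305/64):515/128,U:515/128)
total length: 3505/64

H,IN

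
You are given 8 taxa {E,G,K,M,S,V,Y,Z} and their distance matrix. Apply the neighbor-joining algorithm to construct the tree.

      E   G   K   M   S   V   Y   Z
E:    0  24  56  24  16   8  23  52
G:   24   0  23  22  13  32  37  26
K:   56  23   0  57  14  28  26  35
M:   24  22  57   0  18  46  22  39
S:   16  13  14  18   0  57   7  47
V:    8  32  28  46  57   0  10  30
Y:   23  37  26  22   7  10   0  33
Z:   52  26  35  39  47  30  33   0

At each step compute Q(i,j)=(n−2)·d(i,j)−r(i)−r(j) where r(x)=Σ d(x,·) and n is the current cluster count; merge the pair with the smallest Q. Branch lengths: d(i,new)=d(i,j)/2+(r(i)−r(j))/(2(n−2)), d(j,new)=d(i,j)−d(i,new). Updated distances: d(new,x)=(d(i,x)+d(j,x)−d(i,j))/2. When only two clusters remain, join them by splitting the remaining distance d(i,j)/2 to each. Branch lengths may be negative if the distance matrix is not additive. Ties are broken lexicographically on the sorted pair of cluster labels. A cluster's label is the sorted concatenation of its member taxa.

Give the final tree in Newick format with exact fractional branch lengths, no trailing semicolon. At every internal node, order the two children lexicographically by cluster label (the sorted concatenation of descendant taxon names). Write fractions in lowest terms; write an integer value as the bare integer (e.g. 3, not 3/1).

(((((E:10/3,V:14/3):275/32,Y:125/32):359/64,M:937/64):191/64,(G:75/16,(K:263/20,S:17/20):101/16):239/64):1329/128,Z:1329/128)

iteration 1: select E,V (d=8, Q=-366); attach at lengths (10/3, 14/3); label the merged cluster EV
  updated: d(EV,G)=24, d(EV,K)=38, d(EV,M)=31, d(EV,S)=65/2, d(EV,Y)=25/2, d(EV,Z)=37
iteration 2: select K,S (d=14, Q=-509/2); attach at lengths (263/20, 17/20); label the merged cluster KS
  updated: d(EV,KS)=113/4, d(G,KS)=11, d(KS,M)=61/2, d(KS,Y)=19/2, d(KS,Z)=34
iteration 3: select EV,Y (d=25/2, Q=-787/4); attach at lengths (275/32, 125/32); label the merged cluster EVY
  updated: d(EVY,G)=97/4, d(EVY,KS)=101/8, d(EVY,M)=81/4, d(EVY,Z)=115/4
iteration 4: select G,KS (d=11, Q=-1107/8); attach at lengths (75/16, 101/16); label the merged cluster GKS
  updated: d(EVY,GKS)=207/16, d(GKS,M)=83/4, d(GKS,Z)=49/2
iteration 5: select EVY,M (d=81/4, Q=-1623/16); attach at lengths (359/64, 937/64); label the merged cluster EMVY
  updated: d(EMVY,GKS)=215/32, d(EMVY,Z)=95/4
iteration 6: select EMVY,GKS (d=215/32, Q=-1759/32); attach at lengths (191/64, 239/64); label the merged cluster EGKMSVY
  updated: d(EGKMSVY,Z)=1329/64
iteration 7: select EGKMSVY,Z (d=1329/64); attach at lengths (1329/128, 1329/128); label the merged cluster EGKMSVYZ
final tree: (((((E:10/3,V:14/3):275/32,Y:125/32):359/64,M:937/64):191/64,(G:75/16,(K:263/20,S:17/20):101/16):239/64):1329/128,Z:1329/128)
total length: 5967/64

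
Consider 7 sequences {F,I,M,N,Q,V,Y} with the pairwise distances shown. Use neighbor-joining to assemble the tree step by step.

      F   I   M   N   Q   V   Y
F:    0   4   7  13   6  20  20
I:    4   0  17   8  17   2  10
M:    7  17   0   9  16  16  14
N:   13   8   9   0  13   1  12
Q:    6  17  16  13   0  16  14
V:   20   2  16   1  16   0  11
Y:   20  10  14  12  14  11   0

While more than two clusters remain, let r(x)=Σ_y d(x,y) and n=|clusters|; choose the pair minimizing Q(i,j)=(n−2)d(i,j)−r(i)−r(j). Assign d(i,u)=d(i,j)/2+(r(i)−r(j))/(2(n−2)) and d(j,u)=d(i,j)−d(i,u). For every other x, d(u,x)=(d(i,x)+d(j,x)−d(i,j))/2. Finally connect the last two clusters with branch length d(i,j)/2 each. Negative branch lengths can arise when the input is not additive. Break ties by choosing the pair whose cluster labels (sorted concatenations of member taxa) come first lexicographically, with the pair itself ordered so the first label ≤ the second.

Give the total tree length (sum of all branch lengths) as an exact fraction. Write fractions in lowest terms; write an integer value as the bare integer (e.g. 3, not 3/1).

509/16

step 1: merge (F,Q) at d=6, Q=-122; branch lengths F→9/5, Q→21/5; new cluster FQ
  updated: d(FQ,I)=15/2, d(FQ,M)=17/2, d(FQ,N)=10, d(FQ,V)=15, d(FQ,Y)=14
step 2: merge (FQ,M) at d=17/2, Q=-171/2; branch lengths FQ→49/16, M→87/16; new cluster FMQ
  updated: d(FMQ,I)=8, d(FMQ,N)=21/4, d(FMQ,V)=45/4, d(FMQ,Y)=39/4
step 3: merge (N,V) at d=1, Q=-97/2; branch lengths N→2/3, V→1/3; new cluster NV
  updated: d(FMQ,NV)=31/4, d(I,NV)=9/2, d(NV,Y)=11
step 4: merge (FMQ,Y) at d=39/4, Q=-147/4; branch lengths FMQ→57/16, Y→99/16; new cluster FMQY
  updated: d(FMQY,I)=33/8, d(FMQY,NV)=9/2
step 5: merge (FMQY,I) at d=33/8, Q=-105/8; branch lengths FMQY→33/16, I→33/16; new cluster FIMQY
  updated: d(FIMQY,NV)=39/16
step 6: merge (FIMQY,NV) at d=39/16; branch lengths FIMQY→39/32, NV→39/32; new cluster FIMNQVY
final tree: (((((F:9/5,Q:21/5):49/16,M:87/16):57/16,Y:99/16):33/16,I:33/16):39/32,(N:2/3,V:1/3):39/32)
total length: 509/16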